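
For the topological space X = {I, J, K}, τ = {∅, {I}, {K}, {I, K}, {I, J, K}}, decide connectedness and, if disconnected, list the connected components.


(X, τ) is connected.

Find clopen sets (U ∈ τ with X ∖ U ∈ τ):
  U = ∅, X ∖ U = {I, J, K} — both open, so U is clopen.
  U = {I, J, K}, X ∖ U = ∅ — both open, so U is clopen.
Only trivial clopens (∅ and X) exist, so (X, τ) is connected.
Compute connected components by grouping points that agree on all clopens:
  component: {I, J, K}


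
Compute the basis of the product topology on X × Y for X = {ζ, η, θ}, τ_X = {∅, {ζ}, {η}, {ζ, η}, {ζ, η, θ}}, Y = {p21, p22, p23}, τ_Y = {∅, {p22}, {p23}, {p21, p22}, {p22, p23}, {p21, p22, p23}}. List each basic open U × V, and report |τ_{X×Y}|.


Basis B = {∅ × ∅, {ζ} × {p22}, {ζ} × {p23}, {η} × {p22}, {η} × {p23}, {ζ} × {p21, p22}, {ζ} × {p22, p23}, {ζ, η} × {p22}, {ζ, η} × {p23}, {η} × {p21, p22}, {η} × {p22, p23}, {ζ} × {p21, p22, p23}, {ζ, η, θ} × {p22}, {ζ, η, θ} × {p23}, {η} × {p21, p22, p23}, {ζ, η} × {p21, p22}, {ζ, η} × {p22, p23}, {ζ, η} × {p21, p22, p23}, {ζ, η, θ} × {p21, p22}, {ζ, η, θ} × {p22, p23}, {ζ, η, θ} × {p21, p22, p23}}; |τ_{X×Y}| = 70.

Enumerate products U × V with U ∈ τ_X, V ∈ τ_Y (deduplicated):
  ∅ × ∅ = {} (∅)
  {ζ} × {p22} = {(ζ,p22)}
  {ζ} × {p23} = {(ζ,p23)}
  {η} × {p22} = {(η,p22)}
  {η} × {p23} = {(η,p23)}
  {ζ} × {p21, p22} = {(ζ,p21), (ζ,p22)}
  {ζ} × {p22, p23} = {(ζ,p22), (ζ,p23)}
  {ζ, η} × {p22} = {(ζ,p22), (η,p22)}
  {ζ, η} × {p23} = {(ζ,p23), (η,p23)}
  {η} × {p21, p22} = {(η,p21), (η,p22)}
  {η} × {p22, p23} = {(η,p22), (η,p23)}
  {ζ} × {p21, p22, p23} = {(ζ,p21), (ζ,p22), (ζ,p23)}
  {ζ, η, θ} × {p22} = {(ζ,p22), (η,p22), (θ,p22)}
  {ζ, η, θ} × {p23} = {(ζ,p23), (η,p23), (θ,p23)}
  {η} × {p21, p22, p23} = {(η,p21), (η,p22), (η,p23)}
  {ζ, η} × {p21, p22} = {(ζ,p21), (ζ,p22), (η,p21), (η,p22)}
  {ζ, η} × {p22, p23} = {(ζ,p22), (ζ,p23), (η,p22), (η,p23)}
  {ζ, η} × {p21, p22, p23} = {(ζ,p21), (ζ,p22), (ζ,p23), (η,p21), (η,p22), (η,p23)}
  {ζ, η, θ} × {p21, p22} = {(ζ,p21), (ζ,p22), (η,p21), (η,p22), (θ,p21), (θ,p22)}
  {ζ, η, θ} × {p22, p23} = {(ζ,p22), (ζ,p23), (η,p22), (η,p23), (θ,p22), (θ,p23)}
  {ζ, η, θ} × {p21, p22, p23} = {(ζ,p21), (ζ,p22), (ζ,p23), (η,p21), (η,p22), (η,p23), (θ,p21), (θ,p22), (θ,p23)}
These 21 distinct sets form the basis B.
Close under arbitrary unions to get τ_{X×Y}; counting gives |τ_{X×Y}| = 70.


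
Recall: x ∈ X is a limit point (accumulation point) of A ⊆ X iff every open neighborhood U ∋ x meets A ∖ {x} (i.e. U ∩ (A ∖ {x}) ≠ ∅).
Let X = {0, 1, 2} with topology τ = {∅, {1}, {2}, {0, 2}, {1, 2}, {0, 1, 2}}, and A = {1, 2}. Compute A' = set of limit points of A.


A' = {0}

For each x ∈ X, list the open sets U ∈ τ with x ∈ U, then check whether U ∩ (A ∖ {x}) ≠ ∅ for every such U.
  x = 0: opens ∋ x are {0, 2}, {0, 1, 2}; each meets A ∖ {0}, so x IS a limit point.
  x = 1: open {1} ∋ x has {1} ∩ (A ∖ {1}) = ∅, so x is NOT a limit point.
  x = 2: open {2} ∋ x has {2} ∩ (A ∖ {2}) = ∅, so x is NOT a limit point.
Collecting: A' = {0}.


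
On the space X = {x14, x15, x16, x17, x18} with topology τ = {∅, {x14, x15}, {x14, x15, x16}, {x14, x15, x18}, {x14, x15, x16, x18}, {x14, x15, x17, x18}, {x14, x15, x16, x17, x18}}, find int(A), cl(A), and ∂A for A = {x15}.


int(A) = ∅, cl(A) = {x14, x15, x16, x17, x18}, ∂A = {x14, x15, x16, x17, x18}.

Closed sets in (X, τ) are complements of opens:
  closed(X, τ) = {∅, {x16}, {x17}, {x16, x17}, {x17, x18}, {x16, x17, x18}, {x14, x15, x16, x17, x18}}.
int(A) = ⋃ {U ∈ τ : U ⊆ A}. Opens contained in A: ∅.
Taking the union of these: int(A) = ∅.
cl(A) = ⋂ {C closed : A ⊆ C}. Closed sets containing A: {x14, x15, x16, x17, x18}.
Intersecting these: cl(A) = {x14, x15, x16, x17, x18}.
∂A = cl(A) ∖ int(A) = {x14, x15, x16, x17, x18} ∖ ∅ = {x14, x15, x16, x17, x18}.


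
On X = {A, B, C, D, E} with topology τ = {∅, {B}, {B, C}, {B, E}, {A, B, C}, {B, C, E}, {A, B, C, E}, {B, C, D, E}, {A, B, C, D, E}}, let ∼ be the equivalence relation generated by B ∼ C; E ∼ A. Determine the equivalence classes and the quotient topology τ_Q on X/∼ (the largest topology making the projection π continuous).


X/∼ = {[A=E], [B=C], [D]}; |τ_Q| = 4.

Equivalence classes: [A=E], [B=C], [D].
Quotient map π: X → X/∼ sends A ↦ [A=E], B ↦ [B=C], C ↦ [B=C], D ↦ [D], E ↦ [A=E].
For each subset V ⊆ X/∼, compute π^{-1}(V) ⊆ X and check whether π^{-1}(V) ∈ τ. V is open in τ_Q iff π^{-1}(V) ∈ τ.
  V = {}: π^{-1}(V) = ∅ ∈ τ ✓.
  V = {[A=E]}: π^{-1}(V) = {A, E} ∉ τ ✗.
  V = {[B=C]}: π^{-1}(V) = {B, C} ∈ τ ✓.
  V = {[A=E], [B=C]}: π^{-1}(V) = {A, B, C, E} ∈ τ ✓.
  V = {[D]}: π^{-1}(V) = {D} ∉ τ ✗.
  V = {[A=E], [D]}: π^{-1}(V) = {A, D, E} ∉ τ ✗.
  V = {[B=C], [D]}: π^{-1}(V) = {B, C, D} ∉ τ ✗.
  V = {[A=E], [B=C], [D]}: π^{-1}(V) = {A, B, C, D, E} ∈ τ ✓.
Open sets in the quotient: τ_Q = {{}, {[B=C]}, {[A=E], [B=C]}, {[A=E], [B=C], [D]}} (4 elements).


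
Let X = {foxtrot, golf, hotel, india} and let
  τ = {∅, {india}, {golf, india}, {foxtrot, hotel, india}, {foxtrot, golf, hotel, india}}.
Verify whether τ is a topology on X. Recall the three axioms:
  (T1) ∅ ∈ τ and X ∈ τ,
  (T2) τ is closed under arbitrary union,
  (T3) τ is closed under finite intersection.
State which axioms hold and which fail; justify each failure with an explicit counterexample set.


τ IS a topology on X.

Axiom (T1): ∅ ∈ τ? Yes; X ∈ τ? Yes.
Axiom (T2/T3): check pairwise unions and intersections of members of τ.
All pairwise intersections and unions checked — each lies in τ. Therefore τ satisfies (T1), (T2), (T3): it IS a topology on X.


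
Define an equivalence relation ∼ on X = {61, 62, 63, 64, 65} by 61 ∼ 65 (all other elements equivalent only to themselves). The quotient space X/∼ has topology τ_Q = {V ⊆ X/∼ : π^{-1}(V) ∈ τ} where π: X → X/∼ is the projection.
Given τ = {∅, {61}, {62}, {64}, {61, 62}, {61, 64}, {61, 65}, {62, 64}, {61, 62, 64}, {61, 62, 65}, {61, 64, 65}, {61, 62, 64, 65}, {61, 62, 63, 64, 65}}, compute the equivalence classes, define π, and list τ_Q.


X/∼ = {[61=65], [62], [63], [64]}; |τ_Q| = 9.

Equivalence classes: [61=65], [62], [63], [64].
Quotient map π: X → X/∼ sends 61 ↦ [61=65], 62 ↦ [62], 63 ↦ [63], 64 ↦ [64], 65 ↦ [61=65].
For each subset V ⊆ X/∼, compute π^{-1}(V) ⊆ X and check whether π^{-1}(V) ∈ τ. V is open in τ_Q iff π^{-1}(V) ∈ τ.
  V = {}: π^{-1}(V) = ∅ ∈ τ ✓.
  V = {[61=65]}: π^{-1}(V) = {61, 65} ∈ τ ✓.
  V = {[62]}: π^{-1}(V) = {62} ∈ τ ✓.
  V = {[61=65], [62]}: π^{-1}(V) = {61, 62, 65} ∈ τ ✓.
  V = {[63]}: π^{-1}(V) = {63} ∉ τ ✗.
  V = {[61=65], [63]}: π^{-1}(V) = {61, 63, 65} ∉ τ ✗.
  V = {[62], [63]}: π^{-1}(V) = {62, 63} ∉ τ ✗.
  V = {[61=65], [62], [63]}: π^{-1}(V) = {61, 62, 63, 65} ∉ τ ✗.
  V = {[64]}: π^{-1}(V) = {64} ∈ τ ✓.
  V = {[61=65], [64]}: π^{-1}(V) = {61, 64, 65} ∈ τ ✓.
  V = {[62], [64]}: π^{-1}(V) = {62, 64} ∈ τ ✓.
  V = {[61=65], [62], [64]}: π^{-1}(V) = {61, 62, 64, 65} ∈ τ ✓.
  V = {[63], [64]}: π^{-1}(V) = {63, 64} ∉ τ ✗.
  V = {[61=65], [63], [64]}: π^{-1}(V) = {61, 63, 64, 65} ∉ τ ✗.
  V = {[62], [63], [64]}: π^{-1}(V) = {62, 63, 64} ∉ τ ✗.
  V = {[61=65], [62], [63], [64]}: π^{-1}(V) = {61, 62, 63, 64, 65} ∈ τ ✓.
Open sets in the quotient: τ_Q = {{}, {[61=65]}, {[62]}, {[61=65], [62]}, {[64]}, {[61=65], [64]}, {[62], [64]}, {[61=65], [62], [64]}, {[61=65], [62], [63], [64]}} (9 elements).


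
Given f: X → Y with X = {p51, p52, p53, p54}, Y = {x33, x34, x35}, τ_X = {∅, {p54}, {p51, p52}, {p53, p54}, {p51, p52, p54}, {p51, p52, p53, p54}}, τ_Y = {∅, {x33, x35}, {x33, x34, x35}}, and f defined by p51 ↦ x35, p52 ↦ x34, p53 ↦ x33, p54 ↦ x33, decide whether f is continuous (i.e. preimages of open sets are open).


f is NOT continuous.

Compute f^{-1}(U) for each U ∈ τ_Y:
  U = ∅: f^{-1}(U) = ∅ ∈ τ_X ✓.
  U = {x33, x35}: f^{-1}(U) = {p51, p53, p54} ∉ τ_X ✗.
  U = {x33, x34, x35}: f^{-1}(U) = {p51, p52, p53, p54} ∈ τ_X ✓.
Found U = {x33, x35} with f^{-1}(U) = {p51, p53, p54} not in τ_X. Therefore f is NOT continuous.


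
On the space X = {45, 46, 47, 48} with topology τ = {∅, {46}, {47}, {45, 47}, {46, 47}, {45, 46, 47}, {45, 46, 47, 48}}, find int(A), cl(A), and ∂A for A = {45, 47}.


int(A) = {45, 47}, cl(A) = {45, 47, 48}, ∂A = {48}.

Closed sets in (X, τ) are complements of opens:
  closed(X, τ) = {∅, {48}, {45, 48}, {46, 48}, {45, 46, 48}, {45, 47, 48}, {45, 46, 47, 48}}.
int(A) = ⋃ {U ∈ τ : U ⊆ A}. Opens contained in A: ∅, {47}, {45, 47}.
Taking the union of these: int(A) = {45, 47}.
cl(A) = ⋂ {C closed : A ⊆ C}. Closed sets containing A: {45, 47, 48}, {45, 46, 47, 48}.
Intersecting these: cl(A) = {45, 47, 48}.
∂A = cl(A) ∖ int(A) = {45, 47, 48} ∖ {45, 47} = {48}.


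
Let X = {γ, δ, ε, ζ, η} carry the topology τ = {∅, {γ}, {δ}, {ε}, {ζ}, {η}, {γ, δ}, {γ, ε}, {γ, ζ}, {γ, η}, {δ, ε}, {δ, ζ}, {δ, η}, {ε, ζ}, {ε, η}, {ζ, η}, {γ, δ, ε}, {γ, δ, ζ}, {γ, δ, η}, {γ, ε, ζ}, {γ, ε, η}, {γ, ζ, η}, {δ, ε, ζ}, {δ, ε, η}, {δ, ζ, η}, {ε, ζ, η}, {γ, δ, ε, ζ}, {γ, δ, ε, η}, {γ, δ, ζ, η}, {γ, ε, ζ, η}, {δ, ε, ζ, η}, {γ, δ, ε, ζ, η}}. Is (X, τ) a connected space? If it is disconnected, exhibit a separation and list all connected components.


(X, τ) is disconnected; components = [{γ}, {δ}, {ε}, {ζ}, {η}].

Find clopen sets (U ∈ τ with X ∖ U ∈ τ):
  U = ∅, X ∖ U = {γ, δ, ε, ζ, η} — both open, so U is clopen.
  U = {γ}, X ∖ U = {δ, ε, ζ, η} — both open, so U is clopen.
  U = {δ}, X ∖ U = {γ, ε, ζ, η} — both open, so U is clopen.
  U = {ε}, X ∖ U = {γ, δ, ζ, η} — both open, so U is clopen.
  U = {ζ}, X ∖ U = {γ, δ, ε, η} — both open, so U is clopen.
  U = {η}, X ∖ U = {γ, δ, ε, ζ} — both open, so U is clopen.
  U = {γ, δ}, X ∖ U = {ε, ζ, η} — both open, so U is clopen.
  U = {γ, ε}, X ∖ U = {δ, ζ, η} — both open, so U is clopen.
  U = {γ, ζ}, X ∖ U = {δ, ε, η} — both open, so U is clopen.
  U = {γ, η}, X ∖ U = {δ, ε, ζ} — both open, so U is clopen.
  U = {δ, ε}, X ∖ U = {γ, ζ, η} — both open, so U is clopen.
  U = {δ, ζ}, X ∖ U = {γ, ε, η} — both open, so U is clopen.
  U = {δ, η}, X ∖ U = {γ, ε, ζ} — both open, so U is clopen.
  U = {ε, ζ}, X ∖ U = {γ, δ, η} — both open, so U is clopen.
  U = {ε, η}, X ∖ U = {γ, δ, ζ} — both open, so U is clopen.
  U = {ζ, η}, X ∖ U = {γ, δ, ε} — both open, so U is clopen.
  U = {γ, δ, ε}, X ∖ U = {ζ, η} — both open, so U is clopen.
  U = {γ, δ, ζ}, X ∖ U = {ε, η} — both open, so U is clopen.
  U = {γ, δ, η}, X ∖ U = {ε, ζ} — both open, so U is clopen.
  U = {γ, ε, ζ}, X ∖ U = {δ, η} — both open, so U is clopen.
  U = {γ, ε, η}, X ∖ U = {δ, ζ} — both open, so U is clopen.
  U = {γ, ζ, η}, X ∖ U = {δ, ε} — both open, so U is clopen.
  U = {δ, ε, ζ}, X ∖ U = {γ, η} — both open, so U is clopen.
  U = {δ, ε, η}, X ∖ U = {γ, ζ} — both open, so U is clopen.
  U = {δ, ζ, η}, X ∖ U = {γ, ε} — both open, so U is clopen.
  U = {ε, ζ, η}, X ∖ U = {γ, δ} — both open, so U is clopen.
  U = {γ, δ, ε, ζ}, X ∖ U = {η} — both open, so U is clopen.
  U = {γ, δ, ε, η}, X ∖ U = {ζ} — both open, so U is clopen.
  U = {γ, δ, ζ, η}, X ∖ U = {ε} — both open, so U is clopen.
  U = {γ, ε, ζ, η}, X ∖ U = {δ} — both open, so U is clopen.
  U = {δ, ε, ζ, η}, X ∖ U = {γ} — both open, so U is clopen.
  U = {γ, δ, ε, ζ, η}, X ∖ U = ∅ — both open, so U is clopen.
Nontrivial clopen(s) exist: e.g. {δ, ε}. So (X, τ) is disconnected.
Compute connected components by grouping points that agree on all clopens:
  component: {γ}
  component: {δ}
  component: {ε}
  component: {ζ}
  component: {η}


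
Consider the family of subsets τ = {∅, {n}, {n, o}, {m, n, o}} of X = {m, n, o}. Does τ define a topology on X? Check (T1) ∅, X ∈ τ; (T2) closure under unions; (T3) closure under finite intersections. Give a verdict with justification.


τ IS a topology on X.

Axiom (T1): ∅ ∈ τ? Yes; X ∈ τ? Yes.
Axiom (T2/T3): check pairwise unions and intersections of members of τ.
All pairwise intersections and unions checked — each lies in τ. Therefore τ satisfies (T1), (T2), (T3): it IS a topology on X.


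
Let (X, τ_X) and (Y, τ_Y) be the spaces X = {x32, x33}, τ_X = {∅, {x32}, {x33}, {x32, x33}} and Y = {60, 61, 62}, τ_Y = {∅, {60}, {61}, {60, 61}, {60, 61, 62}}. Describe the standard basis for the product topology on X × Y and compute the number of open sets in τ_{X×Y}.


Basis B = {∅ × ∅, {x32} × {60}, {x32} × {61}, {x33} × {60}, {x33} × {61}, {x32} × {60, 61}, {x32, x33} × {60}, {x32, x33} × {61}, {x33} × {60, 61}, {x32} × {60, 61, 62}, {x33} × {60, 61, 62}, {x32, x33} × {60, 61}, {x32, x33} × {60, 61, 62}}; |τ_{X×Y}| = 25.

Enumerate products U × V with U ∈ τ_X, V ∈ τ_Y (deduplicated):
  ∅ × ∅ = {} (∅)
  {x32} × {60} = {(x32,60)}
  {x32} × {61} = {(x32,61)}
  {x33} × {60} = {(x33,60)}
  {x33} × {61} = {(x33,61)}
  {x32} × {60, 61} = {(x32,60), (x32,61)}
  {x32, x33} × {60} = {(x32,60), (x33,60)}
  {x32, x33} × {61} = {(x32,61), (x33,61)}
  {x33} × {60, 61} = {(x33,60), (x33,61)}
  {x32} × {60, 61, 62} = {(x32,60), (x32,61), (x32,62)}
  {x33} × {60, 61, 62} = {(x33,60), (x33,61), (x33,62)}
  {x32, x33} × {60, 61} = {(x32,60), (x32,61), (x33,60), (x33,61)}
  {x32, x33} × {60, 61, 62} = {(x32,60), (x32,61), (x32,62), (x33,60), (x33,61), (x33,62)}
These 13 distinct sets form the basis B.
Close under arbitrary unions to get τ_{X×Y}; counting gives |τ_{X×Y}| = 25.


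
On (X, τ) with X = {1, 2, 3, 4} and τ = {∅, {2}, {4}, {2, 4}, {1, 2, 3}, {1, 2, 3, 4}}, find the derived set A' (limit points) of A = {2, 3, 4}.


A' = {1, 3}

For each x ∈ X, list the open sets U ∈ τ with x ∈ U, then check whether U ∩ (A ∖ {x}) ≠ ∅ for every such U.
  x = 1: opens ∋ x are {1, 2, 3}, {1, 2, 3, 4}; each meets A ∖ {1}, so x IS a limit point.
  x = 2: open {2} ∋ x has {2} ∩ (A ∖ {2}) = ∅, so x is NOT a limit point.
  x = 3: opens ∋ x are {1, 2, 3}, {1, 2, 3, 4}; each meets A ∖ {3}, so x IS a limit point.
  x = 4: open {4} ∋ x has {4} ∩ (A ∖ {4}) = ∅, so x is NOT a limit point.
Collecting: A' = {1, 3}.


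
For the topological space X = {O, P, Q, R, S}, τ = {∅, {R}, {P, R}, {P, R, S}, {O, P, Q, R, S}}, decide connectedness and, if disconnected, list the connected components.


(X, τ) is connected.

Find clopen sets (U ∈ τ with X ∖ U ∈ τ):
  U = ∅, X ∖ U = {O, P, Q, R, S} — both open, so U is clopen.
  U = {O, P, Q, R, S}, X ∖ U = ∅ — both open, so U is clopen.
Only trivial clopens (∅ and X) exist, so (X, τ) is connected.
Compute connected components by grouping points that agree on all clopens:
  component: {O, P, Q, R, S}


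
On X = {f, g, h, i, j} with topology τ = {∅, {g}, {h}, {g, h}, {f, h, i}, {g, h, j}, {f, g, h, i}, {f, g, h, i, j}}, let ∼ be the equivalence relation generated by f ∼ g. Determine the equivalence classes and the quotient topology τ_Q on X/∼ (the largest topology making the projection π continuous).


X/∼ = {[f=g], [h], [i], [j]}; |τ_Q| = 4.

Equivalence classes: [f=g], [h], [i], [j].
Quotient map π: X → X/∼ sends f ↦ [f=g], g ↦ [f=g], h ↦ [h], i ↦ [i], j ↦ [j].
For each subset V ⊆ X/∼, compute π^{-1}(V) ⊆ X and check whether π^{-1}(V) ∈ τ. V is open in τ_Q iff π^{-1}(V) ∈ τ.
  V = {}: π^{-1}(V) = ∅ ∈ τ ✓.
  V = {[f=g]}: π^{-1}(V) = {f, g} ∉ τ ✗.
  V = {[h]}: π^{-1}(V) = {h} ∈ τ ✓.
  V = {[f=g], [h]}: π^{-1}(V) = {f, g, h} ∉ τ ✗.
  V = {[i]}: π^{-1}(V) = {i} ∉ τ ✗.
  V = {[f=g], [i]}: π^{-1}(V) = {f, g, i} ∉ τ ✗.
  V = {[h], [i]}: π^{-1}(V) = {h, i} ∉ τ ✗.
  V = {[f=g], [h], [i]}: π^{-1}(V) = {f, g, h, i} ∈ τ ✓.
  V = {[j]}: π^{-1}(V) = {j} ∉ τ ✗.
  V = {[f=g], [j]}: π^{-1}(V) = {f, g, j} ∉ τ ✗.
  V = {[h], [j]}: π^{-1}(V) = {h, j} ∉ τ ✗.
  V = {[f=g], [h], [j]}: π^{-1}(V) = {f, g, h, j} ∉ τ ✗.
  V = {[i], [j]}: π^{-1}(V) = {i, j} ∉ τ ✗.
  V = {[f=g], [i], [j]}: π^{-1}(V) = {f, g, i, j} ∉ τ ✗.
  V = {[h], [i], [j]}: π^{-1}(V) = {h, i, j} ∉ τ ✗.
  V = {[f=g], [h], [i], [j]}: π^{-1}(V) = {f, g, h, i, j} ∈ τ ✓.
Open sets in the quotient: τ_Q = {{}, {[h]}, {[f=g], [h], [i]}, {[f=g], [h], [i], [j]}} (4 elements).


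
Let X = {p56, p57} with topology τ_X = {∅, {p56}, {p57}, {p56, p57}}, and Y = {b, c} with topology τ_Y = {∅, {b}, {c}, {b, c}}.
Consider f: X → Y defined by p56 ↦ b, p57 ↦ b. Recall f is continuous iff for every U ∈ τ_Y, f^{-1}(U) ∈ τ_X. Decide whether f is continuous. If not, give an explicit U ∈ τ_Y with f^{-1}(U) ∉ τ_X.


f IS continuous.

Compute f^{-1}(U) for each U ∈ τ_Y:
  U = ∅: f^{-1}(U) = ∅ ∈ τ_X ✓.
  U = {b}: f^{-1}(U) = {p56, p57} ∈ τ_X ✓.
  U = {c}: f^{-1}(U) = ∅ ∈ τ_X ✓.
  U = {b, c}: f^{-1}(U) = {p56, p57} ∈ τ_X ✓.
Every preimage lies in τ_X, so f IS continuous.


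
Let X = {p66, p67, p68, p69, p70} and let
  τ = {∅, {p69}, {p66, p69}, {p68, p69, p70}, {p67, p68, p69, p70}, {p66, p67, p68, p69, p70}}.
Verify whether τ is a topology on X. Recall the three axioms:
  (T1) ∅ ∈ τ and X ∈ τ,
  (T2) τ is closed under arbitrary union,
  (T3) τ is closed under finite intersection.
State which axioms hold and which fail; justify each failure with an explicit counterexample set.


τ is NOT a topology on X.

Axiom (T1): ∅ ∈ τ? Yes; X ∈ τ? Yes.
Axiom (T2/T3): check pairwise unions and intersections of members of τ.
Counterexample for (T2): {p66, p69} ∪ {p68, p69, p70} = {p66, p68, p69, p70} ∉ τ. Therefore τ is NOT a topology.


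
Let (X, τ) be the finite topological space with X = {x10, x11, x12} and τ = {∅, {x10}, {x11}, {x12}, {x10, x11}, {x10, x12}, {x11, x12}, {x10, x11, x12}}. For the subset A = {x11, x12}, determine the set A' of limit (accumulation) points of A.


A' = ∅

For each x ∈ X, list the open sets U ∈ τ with x ∈ U, then check whether U ∩ (A ∖ {x}) ≠ ∅ for every such U.
  x = x10: open {x10} ∋ x has {x10} ∩ (A ∖ {x10}) = ∅, so x is NOT a limit point.
  x = x11: open {x11} ∋ x has {x11} ∩ (A ∖ {x11}) = ∅, so x is NOT a limit point.
  x = x12: open {x12} ∋ x has {x12} ∩ (A ∖ {x12}) = ∅, so x is NOT a limit point.
Collecting: A' = ∅.


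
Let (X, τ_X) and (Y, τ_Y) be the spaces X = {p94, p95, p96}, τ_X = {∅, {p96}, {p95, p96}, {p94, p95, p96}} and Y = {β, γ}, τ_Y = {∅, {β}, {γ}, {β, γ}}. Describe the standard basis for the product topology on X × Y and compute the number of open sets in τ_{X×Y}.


Basis B = {∅ × ∅, {p96} × {β}, {p96} × {γ}, {p95, p96} × {β}, {p95, p96} × {γ}, {p96} × {β, γ}, {p94, p95, p96} × {β}, {p94, p95, p96} × {γ}, {p95, p96} × {β, γ}, {p94, p95, p96} × {β, γ}}; |τ_{X×Y}| = 16.

Enumerate products U × V with U ∈ τ_X, V ∈ τ_Y (deduplicated):
  ∅ × ∅ = {} (∅)
  {p96} × {β} = {(p96,β)}
  {p96} × {γ} = {(p96,γ)}
  {p95, p96} × {β} = {(p95,β), (p96,β)}
  {p95, p96} × {γ} = {(p95,γ), (p96,γ)}
  {p96} × {β, γ} = {(p96,β), (p96,γ)}
  {p94, p95, p96} × {β} = {(p94,β), (p95,β), (p96,β)}
  {p94, p95, p96} × {γ} = {(p94,γ), (p95,γ), (p96,γ)}
  {p95, p96} × {β, γ} = {(p95,β), (p95,γ), (p96,β), (p96,γ)}
  {p94, p95, p96} × {β, γ} = {(p94,β), (p94,γ), (p95,β), (p95,γ), (p96,β), (p96,γ)}
These 10 distinct sets form the basis B.
Close under arbitrary unions to get τ_{X×Y}; counting gives |τ_{X×Y}| = 16.


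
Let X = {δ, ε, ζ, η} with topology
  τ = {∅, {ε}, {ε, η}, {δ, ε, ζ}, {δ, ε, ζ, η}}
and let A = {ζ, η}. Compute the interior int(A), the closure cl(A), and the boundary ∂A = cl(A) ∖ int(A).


int(A) = ∅, cl(A) = {δ, ζ, η}, ∂A = {δ, ζ, η}.

Closed sets in (X, τ) are complements of opens:
  closed(X, τ) = {∅, {η}, {δ, ζ}, {δ, ζ, η}, {δ, ε, ζ, η}}.
int(A) = ⋃ {U ∈ τ : U ⊆ A}. Opens contained in A: ∅.
Taking the union of these: int(A) = ∅.
cl(A) = ⋂ {C closed : A ⊆ C}. Closed sets containing A: {δ, ζ, η}, {δ, ε, ζ, η}.
Intersecting these: cl(A) = {δ, ζ, η}.
∂A = cl(A) ∖ int(A) = {δ, ζ, η} ∖ ∅ = {δ, ζ, η}.


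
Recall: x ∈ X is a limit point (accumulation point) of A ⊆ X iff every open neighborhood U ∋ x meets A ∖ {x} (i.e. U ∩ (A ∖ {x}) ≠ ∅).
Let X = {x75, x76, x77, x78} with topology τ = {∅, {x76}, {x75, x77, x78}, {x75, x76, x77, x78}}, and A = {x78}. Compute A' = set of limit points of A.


A' = {x75, x77}

For each x ∈ X, list the open sets U ∈ τ with x ∈ U, then check whether U ∩ (A ∖ {x}) ≠ ∅ for every such U.
  x = x75: opens ∋ x are {x75, x77, x78}, {x75, x76, x77, x78}; each meets A ∖ {x75}, so x IS a limit point.
  x = x76: open {x76} ∋ x has {x76} ∩ (A ∖ {x76}) = ∅, so x is NOT a limit point.
  x = x77: opens ∋ x are {x75, x77, x78}, {x75, x76, x77, x78}; each meets A ∖ {x77}, so x IS a limit point.
  x = x78: open {x75, x77, x78} ∋ x has {x75, x77, x78} ∩ (A ∖ {x78}) = ∅, so x is NOT a limit point.
Collecting: A' = {x75, x77}.


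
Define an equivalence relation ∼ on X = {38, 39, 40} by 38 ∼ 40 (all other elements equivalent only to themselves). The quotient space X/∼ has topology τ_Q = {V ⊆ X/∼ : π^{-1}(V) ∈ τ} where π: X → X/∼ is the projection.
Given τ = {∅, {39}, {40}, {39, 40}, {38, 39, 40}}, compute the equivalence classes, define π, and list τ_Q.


X/∼ = {[38=40], [39]}; |τ_Q| = 3.

Equivalence classes: [38=40], [39].
Quotient map π: X → X/∼ sends 38 ↦ [38=40], 39 ↦ [39], 40 ↦ [38=40].
For each subset V ⊆ X/∼, compute π^{-1}(V) ⊆ X and check whether π^{-1}(V) ∈ τ. V is open in τ_Q iff π^{-1}(V) ∈ τ.
  V = {}: π^{-1}(V) = ∅ ∈ τ ✓.
  V = {[38=40]}: π^{-1}(V) = {38, 40} ∉ τ ✗.
  V = {[39]}: π^{-1}(V) = {39} ∈ τ ✓.
  V = {[38=40], [39]}: π^{-1}(V) = {38, 39, 40} ∈ τ ✓.
Open sets in the quotient: τ_Q = {{}, {[39]}, {[38=40], [39]}} (3 elements).


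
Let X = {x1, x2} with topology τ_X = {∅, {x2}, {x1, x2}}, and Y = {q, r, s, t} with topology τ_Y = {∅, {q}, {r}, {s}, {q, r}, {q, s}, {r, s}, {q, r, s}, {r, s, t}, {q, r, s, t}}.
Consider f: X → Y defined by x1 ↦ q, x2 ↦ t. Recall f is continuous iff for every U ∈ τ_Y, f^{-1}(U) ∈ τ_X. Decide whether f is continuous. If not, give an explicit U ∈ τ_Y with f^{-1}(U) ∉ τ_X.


f is NOT continuous.

Compute f^{-1}(U) for each U ∈ τ_Y:
  U = ∅: f^{-1}(U) = ∅ ∈ τ_X ✓.
  U = {q}: f^{-1}(U) = {x1} ∉ τ_X ✗.
  U = {r}: f^{-1}(U) = ∅ ∈ τ_X ✓.
  U = {s}: f^{-1}(U) = ∅ ∈ τ_X ✓.
  U = {q, r}: f^{-1}(U) = {x1} ∉ τ_X ✗.
  U = {q, s}: f^{-1}(U) = {x1} ∉ τ_X ✗.
  U = {r, s}: f^{-1}(U) = ∅ ∈ τ_X ✓.
  U = {q, r, s}: f^{-1}(U) = {x1} ∉ τ_X ✗.
  U = {r, s, t}: f^{-1}(U) = {x2} ∈ τ_X ✓.
  U = {q, r, s, t}: f^{-1}(U) = {x1, x2} ∈ τ_X ✓.
Found U = {q} with f^{-1}(U) = {x1} not in τ_X. Therefore f is NOT continuous.


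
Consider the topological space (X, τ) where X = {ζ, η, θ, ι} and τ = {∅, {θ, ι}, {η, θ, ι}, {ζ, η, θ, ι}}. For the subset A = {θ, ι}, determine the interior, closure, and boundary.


int(A) = {θ, ι}, cl(A) = {ζ, η, θ, ι}, ∂A = {ζ, η}.

Closed sets in (X, τ) are complements of opens:
  closed(X, τ) = {∅, {ζ}, {ζ, η}, {ζ, η, θ, ι}}.
int(A) = ⋃ {U ∈ τ : U ⊆ A}. Opens contained in A: ∅, {θ, ι}.
Taking the union of these: int(A) = {θ, ι}.
cl(A) = ⋂ {C closed : A ⊆ C}. Closed sets containing A: {ζ, η, θ, ι}.
Intersecting these: cl(A) = {ζ, η, θ, ι}.
∂A = cl(A) ∖ int(A) = {ζ, η, θ, ι} ∖ {θ, ι} = {ζ, η}.


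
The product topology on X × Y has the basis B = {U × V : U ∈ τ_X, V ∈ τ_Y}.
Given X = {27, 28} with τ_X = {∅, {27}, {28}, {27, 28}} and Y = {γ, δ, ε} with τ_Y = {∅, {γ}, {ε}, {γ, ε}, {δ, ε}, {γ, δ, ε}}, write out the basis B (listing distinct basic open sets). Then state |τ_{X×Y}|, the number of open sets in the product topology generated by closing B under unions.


Basis B = {∅ × ∅, {27} × {γ}, {27} × {ε}, {28} × {γ}, {28} × {ε}, {27} × {γ, ε}, {27, 28} × {γ}, {27} × {δ, ε}, {27, 28} × {ε}, {28} × {γ, ε}, {28} × {δ, ε}, {27} × {γ, δ, ε}, {28} × {γ, δ, ε}, {27, 28} × {γ, ε}, {27, 28} × {δ, ε}, {27, 28} × {γ, δ, ε}}; |τ_{X×Y}| = 36.

Enumerate products U × V with U ∈ τ_X, V ∈ τ_Y (deduplicated):
  ∅ × ∅ = {} (∅)
  {27} × {γ} = {(27,γ)}
  {27} × {ε} = {(27,ε)}
  {28} × {γ} = {(28,γ)}
  {28} × {ε} = {(28,ε)}
  {27} × {γ, ε} = {(27,γ), (27,ε)}
  {27, 28} × {γ} = {(27,γ), (28,γ)}
  {27} × {δ, ε} = {(27,δ), (27,ε)}
  {27, 28} × {ε} = {(27,ε), (28,ε)}
  {28} × {γ, ε} = {(28,γ), (28,ε)}
  {28} × {δ, ε} = {(28,δ), (28,ε)}
  {27} × {γ, δ, ε} = {(27,γ), (27,δ), (27,ε)}
  {28} × {γ, δ, ε} = {(28,γ), (28,δ), (28,ε)}
  {27, 28} × {γ, ε} = {(27,γ), (27,ε), (28,γ), (28,ε)}
  {27, 28} × {δ, ε} = {(27,δ), (27,ε), (28,δ), (28,ε)}
  {27, 28} × {γ, δ, ε} = {(27,γ), (27,δ), (27,ε), (28,γ), (28,δ), (28,ε)}
These 16 distinct sets form the basis B.
Close under arbitrary unions to get τ_{X×Y}; counting gives |τ_{X×Y}| = 36.


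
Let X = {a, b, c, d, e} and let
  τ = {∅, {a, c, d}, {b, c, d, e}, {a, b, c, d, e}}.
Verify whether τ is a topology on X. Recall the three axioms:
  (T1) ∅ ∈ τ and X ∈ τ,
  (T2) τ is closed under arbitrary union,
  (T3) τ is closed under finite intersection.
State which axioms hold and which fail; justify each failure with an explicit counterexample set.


τ is NOT a topology on X.

Axiom (T1): ∅ ∈ τ? Yes; X ∈ τ? Yes.
Axiom (T2/T3): check pairwise unions and intersections of members of τ.
Counterexample for (T3): {a, c, d} ∩ {b, c, d, e} = {c, d} ∉ τ. Therefore τ is NOT a topology.


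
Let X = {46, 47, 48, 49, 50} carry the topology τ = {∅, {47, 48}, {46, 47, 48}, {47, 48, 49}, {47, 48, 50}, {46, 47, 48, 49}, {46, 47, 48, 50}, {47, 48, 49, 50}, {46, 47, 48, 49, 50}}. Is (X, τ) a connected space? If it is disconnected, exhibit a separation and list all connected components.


(X, τ) is connected.

Find clopen sets (U ∈ τ with X ∖ U ∈ τ):
  U = ∅, X ∖ U = {46, 47, 48, 49, 50} — both open, so U is clopen.
  U = {46, 47, 48, 49, 50}, X ∖ U = ∅ — both open, so U is clopen.
Only trivial clopens (∅ and X) exist, so (X, τ) is connected.
Compute connected components by grouping points that agree on all clopens:
  component: {46, 47, 48, 49, 50}


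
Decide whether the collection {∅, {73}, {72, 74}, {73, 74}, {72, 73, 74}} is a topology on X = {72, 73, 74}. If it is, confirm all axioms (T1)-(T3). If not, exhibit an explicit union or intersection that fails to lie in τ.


τ is NOT a topology on X.

Axiom (T1): ∅ ∈ τ? Yes; X ∈ τ? Yes.
Axiom (T2/T3): check pairwise unions and intersections of members of τ.
Counterexample for (T3): {72, 74} ∩ {73, 74} = {74} ∉ τ. Therefore τ is NOT a topology.


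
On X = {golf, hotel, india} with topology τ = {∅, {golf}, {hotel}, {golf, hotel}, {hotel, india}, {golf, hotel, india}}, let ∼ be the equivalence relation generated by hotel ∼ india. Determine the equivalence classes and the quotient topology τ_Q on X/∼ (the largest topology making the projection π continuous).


X/∼ = {[golf], [hotel=india]}; |τ_Q| = 4.

Equivalence classes: [golf], [hotel=india].
Quotient map π: X → X/∼ sends golf ↦ [golf], hotel ↦ [hotel=india], india ↦ [hotel=india].
For each subset V ⊆ X/∼, compute π^{-1}(V) ⊆ X and check whether π^{-1}(V) ∈ τ. V is open in τ_Q iff π^{-1}(V) ∈ τ.
  V = {}: π^{-1}(V) = ∅ ∈ τ ✓.
  V = {[golf]}: π^{-1}(V) = {golf} ∈ τ ✓.
  V = {[hotel=india]}: π^{-1}(V) = {hotel, india} ∈ τ ✓.
  V = {[golf], [hotel=india]}: π^{-1}(V) = {golf, hotel, india} ∈ τ ✓.
Open sets in the quotient: τ_Q = {{}, {[golf]}, {[hotel=india]}, {[golf], [hotel=india]}} (4 elements).


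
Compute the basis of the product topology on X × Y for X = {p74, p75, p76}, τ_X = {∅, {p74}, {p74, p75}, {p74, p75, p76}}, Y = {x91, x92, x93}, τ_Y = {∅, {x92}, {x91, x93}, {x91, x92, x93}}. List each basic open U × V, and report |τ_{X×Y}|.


Basis B = {∅ × ∅, {p74} × {x92}, {p74} × {x91, x93}, {p74, p75} × {x92}, {p74} × {x91, x92, x93}, {p74, p75, p76} × {x92}, {p74, p75} × {x91, x93}, {p74, p75} × {x91, x92, x93}, {p74, p75, p76} × {x91, x93}, {p74, p75, p76} × {x91, x92, x93}}; |τ_{X×Y}| = 16.

Enumerate products U × V with U ∈ τ_X, V ∈ τ_Y (deduplicated):
  ∅ × ∅ = {} (∅)
  {p74} × {x92} = {(p74,x92)}
  {p74} × {x91, x93} = {(p74,x91), (p74,x93)}
  {p74, p75} × {x92} = {(p74,x92), (p75,x92)}
  {p74} × {x91, x92, x93} = {(p74,x91), (p74,x92), (p74,x93)}
  {p74, p75, p76} × {x92} = {(p74,x92), (p75,x92), (p76,x92)}
  {p74, p75} × {x91, x93} = {(p74,x91), (p74,x93), (p75,x91), (p75,x93)}
  {p74, p75} × {x91, x92, x93} = {(p74,x91), (p74,x92), (p74,x93), (p75,x91), (p75,x92), (p75,x93)}
  {p74, p75, p76} × {x91, x93} = {(p74,x91), (p74,x93), (p75,x91), (p75,x93), (p76,x91), (p76,x93)}
  {p74, p75, p76} × {x91, x92, x93} = {(p74,x91), (p74,x92), (p74,x93), (p75,x91), (p75,x92), (p75,x93), (p76,x91), (p76,x92), (p76,x93)}
These 10 distinct sets form the basis B.
Close under arbitrary unions to get τ_{X×Y}; counting gives |τ_{X×Y}| = 16.


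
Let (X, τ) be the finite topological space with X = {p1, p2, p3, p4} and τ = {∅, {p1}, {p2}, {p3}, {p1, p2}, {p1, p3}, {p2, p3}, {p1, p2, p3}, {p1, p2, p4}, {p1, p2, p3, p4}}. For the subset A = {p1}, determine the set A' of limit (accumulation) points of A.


A' = {p4}

For each x ∈ X, list the open sets U ∈ τ with x ∈ U, then check whether U ∩ (A ∖ {x}) ≠ ∅ for every such U.
  x = p1: open {p1} ∋ x has {p1} ∩ (A ∖ {p1}) = ∅, so x is NOT a limit point.
  x = p2: open {p2} ∋ x has {p2} ∩ (A ∖ {p2}) = ∅, so x is NOT a limit point.
  x = p3: open {p3} ∋ x has {p3} ∩ (A ∖ {p3}) = ∅, so x is NOT a limit point.
  x = p4: opens ∋ x are {p1, p2, p4}, {p1, p2, p3, p4}; each meets A ∖ {p4}, so x IS a limit point.
Collecting: A' = {p4}.


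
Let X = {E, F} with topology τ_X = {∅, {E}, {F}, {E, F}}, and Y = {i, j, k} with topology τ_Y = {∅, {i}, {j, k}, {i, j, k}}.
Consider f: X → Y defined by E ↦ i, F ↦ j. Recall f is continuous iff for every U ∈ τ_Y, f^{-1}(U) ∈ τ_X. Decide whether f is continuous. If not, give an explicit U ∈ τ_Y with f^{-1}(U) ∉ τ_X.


f IS continuous.

Compute f^{-1}(U) for each U ∈ τ_Y:
  U = ∅: f^{-1}(U) = ∅ ∈ τ_X ✓.
  U = {i}: f^{-1}(U) = {E} ∈ τ_X ✓.
  U = {j, k}: f^{-1}(U) = {F} ∈ τ_X ✓.
  U = {i, j, k}: f^{-1}(U) = {E, F} ∈ τ_X ✓.
Every preimage lies in τ_X, so f IS continuous.


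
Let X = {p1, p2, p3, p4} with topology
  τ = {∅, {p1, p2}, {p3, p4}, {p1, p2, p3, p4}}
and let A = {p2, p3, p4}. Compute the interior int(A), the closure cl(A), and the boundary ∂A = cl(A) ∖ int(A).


int(A) = {p3, p4}, cl(A) = {p1, p2, p3, p4}, ∂A = {p1, p2}.

Closed sets in (X, τ) are complements of opens:
  closed(X, τ) = {∅, {p1, p2}, {p3, p4}, {p1, p2, p3, p4}}.
int(A) = ⋃ {U ∈ τ : U ⊆ A}. Opens contained in A: ∅, {p3, p4}.
Taking the union of these: int(A) = {p3, p4}.
cl(A) = ⋂ {C closed : A ⊆ C}. Closed sets containing A: {p1, p2, p3, p4}.
Intersecting these: cl(A) = {p1, p2, p3, p4}.
∂A = cl(A) ∖ int(A) = {p1, p2, p3, p4} ∖ {p3, p4} = {p1, p2}.


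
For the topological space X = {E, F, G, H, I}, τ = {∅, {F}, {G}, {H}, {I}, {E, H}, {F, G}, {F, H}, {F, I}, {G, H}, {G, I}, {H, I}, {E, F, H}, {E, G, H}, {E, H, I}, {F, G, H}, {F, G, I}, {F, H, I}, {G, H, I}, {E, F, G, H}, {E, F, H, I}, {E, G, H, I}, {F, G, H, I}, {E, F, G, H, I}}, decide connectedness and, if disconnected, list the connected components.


(X, τ) is disconnected; components = [{F}, {G}, {I}, {E, H}].

Find clopen sets (U ∈ τ with X ∖ U ∈ τ):
  U = ∅, X ∖ U = {E, F, G, H, I} — both open, so U is clopen.
  U = {F}, X ∖ U = {E, G, H, I} — both open, so U is clopen.
  U = {G}, X ∖ U = {E, F, H, I} — both open, so U is clopen.
  U = {I}, X ∖ U = {E, F, G, H} — both open, so U is clopen.
  U = {E, H}, X ∖ U = {F, G, I} — both open, so U is clopen.
  U = {F, G}, X ∖ U = {E, H, I} — both open, so U is clopen.
  U = {F, I}, X ∖ U = {E, G, H} — both open, so U is clopen.
  U = {G, I}, X ∖ U = {E, F, H} — both open, so U is clopen.
  U = {E, F, H}, X ∖ U = {G, I} — both open, so U is clopen.
  U = {E, G, H}, X ∖ U = {F, I} — both open, so U is clopen.
  U = {E, H, I}, X ∖ U = {F, G} — both open, so U is clopen.
  U = {F, G, I}, X ∖ U = {E, H} — both open, so U is clopen.
  U = {E, F, G, H}, X ∖ U = {I} — both open, so U is clopen.
  U = {E, F, H, I}, X ∖ U = {G} — both open, so U is clopen.
  U = {E, G, H, I}, X ∖ U = {F} — both open, so U is clopen.
  U = {E, F, G, H, I}, X ∖ U = ∅ — both open, so U is clopen.
Nontrivial clopen(s) exist: e.g. {E, H, I}. So (X, τ) is disconnected.
Compute connected components by grouping points that agree on all clopens:
  component: {F}
  component: {G}
  component: {I}
  component: {E, H}


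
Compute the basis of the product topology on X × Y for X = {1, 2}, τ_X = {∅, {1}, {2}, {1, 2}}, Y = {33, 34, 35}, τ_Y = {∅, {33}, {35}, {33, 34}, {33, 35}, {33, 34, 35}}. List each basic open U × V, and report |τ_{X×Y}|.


Basis B = {∅ × ∅, {1} × {33}, {1} × {35}, {2} × {33}, {2} × {35}, {1} × {33, 34}, {1} × {33, 35}, {1, 2} × {33}, {1, 2} × {35}, {2} × {33, 34}, {2} × {33, 35}, {1} × {33, 34, 35}, {2} × {33, 34, 35}, {1, 2} × {33, 34}, {1, 2} × {33, 35}, {1, 2} × {33, 34, 35}}; |τ_{X×Y}| = 36.

Enumerate products U × V with U ∈ τ_X, V ∈ τ_Y (deduplicated):
  ∅ × ∅ = {} (∅)
  {1} × {33} = {(1,33)}
  {1} × {35} = {(1,35)}
  {2} × {33} = {(2,33)}
  {2} × {35} = {(2,35)}
  {1} × {33, 34} = {(1,33), (1,34)}
  {1} × {33, 35} = {(1,33), (1,35)}
  {1, 2} × {33} = {(1,33), (2,33)}
  {1, 2} × {35} = {(1,35), (2,35)}
  {2} × {33, 34} = {(2,33), (2,34)}
  {2} × {33, 35} = {(2,33), (2,35)}
  {1} × {33, 34, 35} = {(1,33), (1,34), (1,35)}
  {2} × {33, 34, 35} = {(2,33), (2,34), (2,35)}
  {1, 2} × {33, 34} = {(1,33), (1,34), (2,33), (2,34)}
  {1, 2} × {33, 35} = {(1,33), (1,35), (2,33), (2,35)}
  {1, 2} × {33, 34, 35} = {(1,33), (1,34), (1,35), (2,33), (2,34), (2,35)}
These 16 distinct sets form the basis B.
Close under arbitrary unions to get τ_{X×Y}; counting gives |τ_{X×Y}| = 36.


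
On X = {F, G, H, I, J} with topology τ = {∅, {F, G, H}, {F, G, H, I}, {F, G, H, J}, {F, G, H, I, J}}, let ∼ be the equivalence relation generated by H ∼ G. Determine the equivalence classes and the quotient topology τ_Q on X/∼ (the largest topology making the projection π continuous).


X/∼ = {[F], [G=H], [I], [J]}; |τ_Q| = 5.

Equivalence classes: [F], [G=H], [I], [J].
Quotient map π: X → X/∼ sends F ↦ [F], G ↦ [G=H], H ↦ [G=H], I ↦ [I], J ↦ [J].
For each subset V ⊆ X/∼, compute π^{-1}(V) ⊆ X and check whether π^{-1}(V) ∈ τ. V is open in τ_Q iff π^{-1}(V) ∈ τ.
  V = {}: π^{-1}(V) = ∅ ∈ τ ✓.
  V = {[F]}: π^{-1}(V) = {F} ∉ τ ✗.
  V = {[G=H]}: π^{-1}(V) = {G, H} ∉ τ ✗.
  V = {[F], [G=H]}: π^{-1}(V) = {F, G, H} ∈ τ ✓.
  V = {[I]}: π^{-1}(V) = {I} ∉ τ ✗.
  V = {[F], [I]}: π^{-1}(V) = {F, I} ∉ τ ✗.
  V = {[G=H], [I]}: π^{-1}(V) = {G, H, I} ∉ τ ✗.
  V = {[F], [G=H], [I]}: π^{-1}(V) = {F, G, H, I} ∈ τ ✓.
  V = {[J]}: π^{-1}(V) = {J} ∉ τ ✗.
  V = {[F], [J]}: π^{-1}(V) = {F, J} ∉ τ ✗.
  V = {[G=H], [J]}: π^{-1}(V) = {G, H, J} ∉ τ ✗.
  V = {[F], [G=H], [J]}: π^{-1}(V) = {F, G, H, J} ∈ τ ✓.
  V = {[I], [J]}: π^{-1}(V) = {I, J} ∉ τ ✗.
  V = {[F], [I], [J]}: π^{-1}(V) = {F, I, J} ∉ τ ✗.
  V = {[G=H], [I], [J]}: π^{-1}(V) = {G, H, I, J} ∉ τ ✗.
  V = {[F], [G=H], [I], [J]}: π^{-1}(V) = {F, G, H, I, J} ∈ τ ✓.
Open sets in the quotient: τ_Q = {{}, {[F], [G=H]}, {[F], [G=H], [I]}, {[F], [G=H], [J]}, {[F], [G=H], [I], [J]}} (5 elements).


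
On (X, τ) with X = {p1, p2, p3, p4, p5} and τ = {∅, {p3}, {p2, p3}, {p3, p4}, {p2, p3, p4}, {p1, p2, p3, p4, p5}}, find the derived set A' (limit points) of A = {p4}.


A' = {p1, p5}

For each x ∈ X, list the open sets U ∈ τ with x ∈ U, then check whether U ∩ (A ∖ {x}) ≠ ∅ for every such U.
  x = p1: opens ∋ x are {p1, p2, p3, p4, p5}; each meets A ∖ {p1}, so x IS a limit point.
  x = p2: open {p2, p3} ∋ x has {p2, p3} ∩ (A ∖ {p2}) = ∅, so x is NOT a limit point.
  x = p3: open {p3} ∋ x has {p3} ∩ (A ∖ {p3}) = ∅, so x is NOT a limit point.
  x = p4: open {p3, p4} ∋ x has {p3, p4} ∩ (A ∖ {p4}) = ∅, so x is NOT a limit point.
  x = p5: opens ∋ x are {p1, p2, p3, p4, p5}; each meets A ∖ {p5}, so x IS a limit point.
Collecting: A' = {p1, p5}.


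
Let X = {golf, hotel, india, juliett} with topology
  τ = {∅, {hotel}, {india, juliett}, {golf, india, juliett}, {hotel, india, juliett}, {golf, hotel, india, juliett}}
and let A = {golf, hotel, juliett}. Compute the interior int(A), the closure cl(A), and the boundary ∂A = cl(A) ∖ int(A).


int(A) = {hotel}, cl(A) = {golf, hotel, india, juliett}, ∂A = {golf, india, juliett}.

Closed sets in (X, τ) are complements of opens:
  closed(X, τ) = {∅, {golf}, {hotel}, {golf, hotel}, {golf, india, juliett}, {golf, hotel, india, juliett}}.
int(A) = ⋃ {U ∈ τ : U ⊆ A}. Opens contained in A: ∅, {hotel}.
Taking the union of these: int(A) = {hotel}.
cl(A) = ⋂ {C closed : A ⊆ C}. Closed sets containing A: {golf, hotel, india, juliett}.
Intersecting these: cl(A) = {golf, hotel, india, juliett}.
∂A = cl(A) ∖ int(A) = {golf, hotel, india, juliett} ∖ {hotel} = {golf, india, juliett}.


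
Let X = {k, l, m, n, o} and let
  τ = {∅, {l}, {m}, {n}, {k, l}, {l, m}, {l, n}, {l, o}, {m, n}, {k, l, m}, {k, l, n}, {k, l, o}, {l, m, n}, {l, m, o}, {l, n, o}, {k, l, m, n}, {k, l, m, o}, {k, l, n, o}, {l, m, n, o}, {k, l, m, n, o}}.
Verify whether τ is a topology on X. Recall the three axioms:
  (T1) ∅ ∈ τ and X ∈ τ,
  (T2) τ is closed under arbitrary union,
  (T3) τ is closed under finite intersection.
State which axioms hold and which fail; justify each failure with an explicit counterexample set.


τ IS a topology on X.

Axiom (T1): ∅ ∈ τ? Yes; X ∈ τ? Yes.
Axiom (T2/T3): check pairwise unions and intersections of members of τ.
All pairwise intersections and unions checked — each lies in τ. Therefore τ satisfies (T1), (T2), (T3): it IS a topology on X.


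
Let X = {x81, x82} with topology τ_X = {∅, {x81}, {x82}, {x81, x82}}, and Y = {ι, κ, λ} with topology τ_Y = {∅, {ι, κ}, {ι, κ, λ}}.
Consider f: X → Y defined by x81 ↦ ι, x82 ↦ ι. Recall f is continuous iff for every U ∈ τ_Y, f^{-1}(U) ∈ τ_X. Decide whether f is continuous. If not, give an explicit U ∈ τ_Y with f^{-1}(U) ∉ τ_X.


f IS continuous.

Compute f^{-1}(U) for each U ∈ τ_Y:
  U = ∅: f^{-1}(U) = ∅ ∈ τ_X ✓.
  U = {ι, κ}: f^{-1}(U) = {x81, x82} ∈ τ_X ✓.
  U = {ι, κ, λ}: f^{-1}(U) = {x81, x82} ∈ τ_X ✓.
Every preimage lies in τ_X, so f IS continuous.


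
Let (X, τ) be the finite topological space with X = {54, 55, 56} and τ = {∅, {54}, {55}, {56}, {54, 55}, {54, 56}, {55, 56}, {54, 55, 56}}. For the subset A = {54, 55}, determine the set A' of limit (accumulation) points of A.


A' = ∅

For each x ∈ X, list the open sets U ∈ τ with x ∈ U, then check whether U ∩ (A ∖ {x}) ≠ ∅ for every such U.
  x = 54: open {54} ∋ x has {54} ∩ (A ∖ {54}) = ∅, so x is NOT a limit point.
  x = 55: open {55} ∋ x has {55} ∩ (A ∖ {55}) = ∅, so x is NOT a limit point.
  x = 56: open {56} ∋ x has {56} ∩ (A ∖ {56}) = ∅, so x is NOT a limit point.
Collecting: A' = ∅.
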